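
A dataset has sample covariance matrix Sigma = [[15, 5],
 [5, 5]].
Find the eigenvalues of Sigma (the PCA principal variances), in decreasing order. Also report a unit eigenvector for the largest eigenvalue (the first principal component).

Step 1 — characteristic polynomial of 2×2 Sigma:
  det(Sigma - λI) = λ² - trace · λ + det = 0.
  trace = 15 + 5 = 20, det = 15·5 - (5)² = 50.
Step 2 — discriminant:
  Δ = trace² - 4·det = 400 - 200 = 200.
Step 3 — eigenvalues:
  λ = (trace ± √Δ)/2 = (20 ± 14.1421)/2,
  λ_1 = 17.0711,  λ_2 = 2.9289.

Step 4 — unit eigenvector for λ_1: solve (Sigma - λ_1 I)v = 0. First row:
  (15 - 17.0711)·v_x + (5)·v_y = 0, i.e. (-2.0711)·v_x + (5)·v_y = 0,
  so v ∝ (b, λ_1 - a) = (5, 2.0711) = u.
  ||u|| = √((5)² + (2.0711)²) = √(29.2893) ≈ 5.412,
  v_1 = u/||u|| ≈ (0.9239, 0.3827) (||v_1|| = 1).

λ_1 = 17.0711,  λ_2 = 2.9289;  v_1 ≈ (0.9239, 0.3827)


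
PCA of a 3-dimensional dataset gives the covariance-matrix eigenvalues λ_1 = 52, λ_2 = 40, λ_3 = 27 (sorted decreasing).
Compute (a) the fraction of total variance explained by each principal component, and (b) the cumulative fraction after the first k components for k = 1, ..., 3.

Step 1 — total variance = trace(Sigma) = Σ λ_i = 52 + 40 + 27 = 119.

Step 2 — fraction explained by component i = λ_i / Σ λ:
  PC1: 52/119 = 0.437
  PC2: 40/119 = 0.3361
  PC3: 27/119 = 0.2269

Step 3 — cumulative fraction after k components = (λ_1 + ... + λ_k) / Σ λ:
  k = 1: 52/119 = 0.437
  k = 2: (52 + 40)/119 = 92/119 = 0.7731
  k = 3: (52 + 40 + 27)/119 = 119/119 = 1

Summary (fraction, with percent):

explained: PC1 0.437 (43.7%), PC2 0.3361 (33.61%), PC3 0.2269 (22.69%);  cumulative: 0.437, 0.7731, 1


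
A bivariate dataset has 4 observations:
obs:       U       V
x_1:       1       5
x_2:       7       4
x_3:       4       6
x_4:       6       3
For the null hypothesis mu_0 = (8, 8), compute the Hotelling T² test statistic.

Step 1 — sample mean vector:
  mean(U) = (1 + 7 + 4 + 6) / 4 = 18/4 = 4.5
  mean(V) = (5 + 4 + 6 + 3) / 4 = 18/4 = 4.5
  x̄ = (4.5, 4.5),  deviation x̄ - mu_0 = (4.5, 4.5) - (8, 8) = (-3.5, -3.5).

Step 2 — sample covariance matrix, S[i,j] = (1/(n-1)) · Σ_k (x_{k,i} - mean_i) · (x_{k,j} - mean_j), divisor n-1 = 3:
  S[U,U] = ((-3.5)·(-3.5) + (2.5)·(2.5) + (-0.5)·(-0.5) + (1.5)·(1.5)) / 3 = 21/3 = 7
  S[U,V] = ((-3.5)·(0.5) + (2.5)·(-0.5) + (-0.5)·(1.5) + (1.5)·(-1.5)) / 3 = -6/3 = -2
  S[V,V] = ((0.5)·(0.5) + (-0.5)·(-0.5) + (1.5)·(1.5) + (-1.5)·(-1.5)) / 3 = 5/3 = 1.6667
  S = [[7, -2],
 [-2, 1.6667]].

Step 3 — invert S. det(S) = 7·1.6667 - (-2)² = 7.6667.
  S^{-1} = (1/det) · [[d, -b], [-b, a]] = [[0.2174, 0.2609],
 [0.2609, 0.913]].

Step 4 — quadratic form (x̄ - mu_0)^T · S^{-1} · (x̄ - mu_0):
  S^{-1} · (x̄ - mu_0) = (-1.6739, -4.1087),
  (x̄ - mu_0)^T · [...] = (-3.5)·(-1.6739) + (-3.5)·(-4.1087) = 20.2391.

Step 5 — scale by n: T² = 4 · 20.2391 = 80.9565.

T² ≈ 80.9565


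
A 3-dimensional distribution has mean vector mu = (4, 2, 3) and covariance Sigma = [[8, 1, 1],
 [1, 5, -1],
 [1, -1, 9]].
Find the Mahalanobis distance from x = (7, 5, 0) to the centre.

Step 1 — centre the observation: (x - mu) = (3, 3, -3).

Step 2 — invert Sigma (cofactor / det for 3×3, or solve directly):
  Sigma^{-1} = [[0.131, -0.0298, -0.0179],
 [-0.0298, 0.2113, 0.0268],
 [-0.0179, 0.0268, 0.1161]].

Step 3 — form the quadratic (x - mu)^T · Sigma^{-1} · (x - mu):
  Sigma^{-1} · (x - mu) = (0.3571, 0.4643, -0.3214).
  (x - mu)^T · [Sigma^{-1} · (x - mu)] = (3)·(0.3571) + (3)·(0.4643) + (-3)·(-0.3214) = 3.4286.

Step 4 — take square root: d = √(3.4286) ≈ 1.8516.

d(x, mu) = √(3.4286) ≈ 1.8516


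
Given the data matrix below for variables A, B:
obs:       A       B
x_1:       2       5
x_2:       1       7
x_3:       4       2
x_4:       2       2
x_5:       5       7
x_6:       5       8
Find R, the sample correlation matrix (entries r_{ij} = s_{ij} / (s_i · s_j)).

Step 1 — column means:
  mean(A) = (2 + 1 + 4 + 2 + 5 + 5) / 6 = 19/6 = 3.1667
  mean(B) = (5 + 7 + 2 + 2 + 7 + 8) / 6 = 31/6 = 5.1667

Step 2 — sample variances and covariances s[i,j] = (1/(n-1)) · Σ_k (x_{k,i} - mean_i) · (x_{k,j} - mean_j), with n-1 = 5:
  s[A,A] = ((-1.1667)·(-1.1667) + (-2.1667)·(-2.1667) + (0.8333)·(0.8333) + (-1.1667)·(-1.1667) + (1.8333)·(1.8333) + (1.8333)·(1.8333)) / 5 = 14.8333/5 = 2.9667
  s[A,B] = ((-1.1667)·(-0.1667) + (-2.1667)·(1.8333) + (0.8333)·(-3.1667) + (-1.1667)·(-3.1667) + (1.8333)·(1.8333) + (1.8333)·(2.8333)) / 5 = 5.8333/5 = 1.1667
  s[B,B] = ((-0.1667)·(-0.1667) + (1.8333)·(1.8333) + (-3.1667)·(-3.1667) + (-3.1667)·(-3.1667) + (1.8333)·(1.8333) + (2.8333)·(2.8333)) / 5 = 34.8333/5 = 6.9667
  Sample standard deviations s_i = √(s[i,i]):
  s(A) = √(2.9667) = 1.7224
  s(B) = √(6.9667) = 2.6394

Step 3 — r_{ij} = s_{ij} / (s_i · s_j):
  r[A,A] = 1 (diagonal).
  r[A,B] = 1.1667 / (1.7224 · 2.6394) = 1.1667 / 4.5462 = 0.2566
  r[B,B] = 1 (diagonal).

R is symmetric with unit diagonal. Assembling:

R = [[1, 0.2566],
 [0.2566, 1]]


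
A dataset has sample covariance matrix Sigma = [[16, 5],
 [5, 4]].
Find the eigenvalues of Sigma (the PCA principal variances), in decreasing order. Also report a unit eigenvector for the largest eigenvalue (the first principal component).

Step 1 — characteristic polynomial of 2×2 Sigma:
  det(Sigma - λI) = λ² - trace · λ + det = 0.
  trace = 16 + 4 = 20, det = 16·4 - (5)² = 39.
Step 2 — discriminant:
  Δ = trace² - 4·det = 400 - 156 = 244.
Step 3 — eigenvalues:
  λ = (trace ± √Δ)/2 = (20 ± 15.6205)/2,
  λ_1 = 17.8102,  λ_2 = 2.1898.

Step 4 — unit eigenvector for λ_1: solve (Sigma - λ_1 I)v = 0. First row:
  (16 - 17.8102)·v_x + (5)·v_y = 0, i.e. (-1.8102)·v_x + (5)·v_y = 0,
  so v ∝ (b, λ_1 - a) = (5, 1.8102) = u.
  ||u|| = √((5)² + (1.8102)²) = √(28.277) ≈ 5.3176,
  v_1 = u/||u|| ≈ (0.9403, 0.3404) (||v_1|| = 1).

λ_1 = 17.8102,  λ_2 = 2.1898;  v_1 ≈ (0.9403, 0.3404)


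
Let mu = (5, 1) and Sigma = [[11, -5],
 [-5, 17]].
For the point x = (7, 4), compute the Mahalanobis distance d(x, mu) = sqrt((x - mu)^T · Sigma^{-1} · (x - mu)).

Step 1 — centre the observation: (x - mu) = (2, 3).

Step 2 — invert Sigma. det(Sigma) = 11·17 - (-5)² = 162.
  Sigma^{-1} = (1/det) · [[d, -b], [-b, a]] = [[0.1049, 0.0309],
 [0.0309, 0.0679]].

Step 3 — form the quadratic (x - mu)^T · Sigma^{-1} · (x - mu):
  Sigma^{-1} · (x - mu) = (0.3025, 0.2654).
  (x - mu)^T · [Sigma^{-1} · (x - mu)] = (2)·(0.3025) + (3)·(0.2654) = 1.4012.

Step 4 — take square root: d = √(1.4012) ≈ 1.1837.

d(x, mu) = √(1.4012) ≈ 1.1837


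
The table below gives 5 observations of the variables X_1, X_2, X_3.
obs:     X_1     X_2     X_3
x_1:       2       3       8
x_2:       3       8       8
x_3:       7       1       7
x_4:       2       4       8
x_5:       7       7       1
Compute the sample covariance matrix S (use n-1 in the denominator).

Step 1 — column means:
  mean(X_1) = (2 + 3 + 7 + 2 + 7) / 5 = 21/5 = 4.2
  mean(X_2) = (3 + 8 + 1 + 4 + 7) / 5 = 23/5 = 4.6
  mean(X_3) = (8 + 8 + 7 + 8 + 1) / 5 = 32/5 = 6.4

Step 2 — sample covariance S[i,j] = (1/(n-1)) · Σ_k (x_{k,i} - mean_i) · (x_{k,j} - mean_j), with n-1 = 4.
  S[X_1,X_1] = ((-2.2)·(-2.2) + (-1.2)·(-1.2) + (2.8)·(2.8) + (-2.2)·(-2.2) + (2.8)·(2.8)) / 4 = 26.8/4 = 6.7
  S[X_1,X_2] = ((-2.2)·(-1.6) + (-1.2)·(3.4) + (2.8)·(-3.6) + (-2.2)·(-0.6) + (2.8)·(2.4)) / 4 = -2.6/4 = -0.65
  S[X_1,X_3] = ((-2.2)·(1.6) + (-1.2)·(1.6) + (2.8)·(0.6) + (-2.2)·(1.6) + (2.8)·(-5.4)) / 4 = -22.4/4 = -5.6
  S[X_2,X_2] = ((-1.6)·(-1.6) + (3.4)·(3.4) + (-3.6)·(-3.6) + (-0.6)·(-0.6) + (2.4)·(2.4)) / 4 = 33.2/4 = 8.3
  S[X_2,X_3] = ((-1.6)·(1.6) + (3.4)·(1.6) + (-3.6)·(0.6) + (-0.6)·(1.6) + (2.4)·(-5.4)) / 4 = -13.2/4 = -3.3
  S[X_3,X_3] = ((1.6)·(1.6) + (1.6)·(1.6) + (0.6)·(0.6) + (1.6)·(1.6) + (-5.4)·(-5.4)) / 4 = 37.2/4 = 9.3

S is symmetric (S[j,i] = S[i,j]). Assembling:

S = [[6.7, -0.65, -5.6],
 [-0.65, 8.3, -3.3],
 [-5.6, -3.3, 9.3]]


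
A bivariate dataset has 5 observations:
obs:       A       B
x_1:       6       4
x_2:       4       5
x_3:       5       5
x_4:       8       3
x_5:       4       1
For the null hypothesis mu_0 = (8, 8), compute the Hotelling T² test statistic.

Step 1 — sample mean vector:
  mean(A) = (6 + 4 + 5 + 8 + 4) / 5 = 27/5 = 5.4
  mean(B) = (4 + 5 + 5 + 3 + 1) / 5 = 18/5 = 3.6
  x̄ = (5.4, 3.6),  deviation x̄ - mu_0 = (5.4, 3.6) - (8, 8) = (-2.6, -4.4).

Step 2 — sample covariance matrix, S[i,j] = (1/(n-1)) · Σ_k (x_{k,i} - mean_i) · (x_{k,j} - mean_j), divisor n-1 = 4:
  S[A,A] = ((0.6)·(0.6) + (-1.4)·(-1.4) + (-0.4)·(-0.4) + (2.6)·(2.6) + (-1.4)·(-1.4)) / 4 = 11.2/4 = 2.8
  S[A,B] = ((0.6)·(0.4) + (-1.4)·(1.4) + (-0.4)·(1.4) + (2.6)·(-0.6) + (-1.4)·(-2.6)) / 4 = -0.2/4 = -0.05
  S[B,B] = ((0.4)·(0.4) + (1.4)·(1.4) + (1.4)·(1.4) + (-0.6)·(-0.6) + (-2.6)·(-2.6)) / 4 = 11.2/4 = 2.8
  S = [[2.8, -0.05],
 [-0.05, 2.8]].

Step 3 — invert S. det(S) = 2.8·2.8 - (-0.05)² = 7.8375.
  S^{-1} = (1/det) · [[d, -b], [-b, a]] = [[0.3573, 0.0064],
 [0.0064, 0.3573]].

Step 4 — quadratic form (x̄ - mu_0)^T · S^{-1} · (x̄ - mu_0):
  S^{-1} · (x̄ - mu_0) = (-0.9569, -1.5885),
  (x̄ - mu_0)^T · [...] = (-2.6)·(-0.9569) + (-4.4)·(-1.5885) = 9.4775.

Step 5 — scale by n: T² = 5 · 9.4775 = 47.3876.

T² ≈ 47.3876


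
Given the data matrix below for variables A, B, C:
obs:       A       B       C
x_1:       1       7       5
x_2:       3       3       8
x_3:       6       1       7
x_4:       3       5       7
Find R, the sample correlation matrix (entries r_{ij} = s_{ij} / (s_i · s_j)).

Step 1 — column means:
  mean(A) = (1 + 3 + 6 + 3) / 4 = 13/4 = 3.25
  mean(B) = (7 + 3 + 1 + 5) / 4 = 16/4 = 4
  mean(C) = (5 + 8 + 7 + 7) / 4 = 27/4 = 6.75

Step 2 — sample variances and covariances s[i,j] = (1/(n-1)) · Σ_k (x_{k,i} - mean_i) · (x_{k,j} - mean_j), with n-1 = 3:
  s[A,A] = ((-2.25)·(-2.25) + (-0.25)·(-0.25) + (2.75)·(2.75) + (-0.25)·(-0.25)) / 3 = 12.75/3 = 4.25
  s[A,B] = ((-2.25)·(3) + (-0.25)·(-1) + (2.75)·(-3) + (-0.25)·(1)) / 3 = -15/3 = -5
  s[A,C] = ((-2.25)·(-1.75) + (-0.25)·(1.25) + (2.75)·(0.25) + (-0.25)·(0.25)) / 3 = 4.25/3 = 1.4167
  s[B,B] = ((3)·(3) + (-1)·(-1) + (-3)·(-3) + (1)·(1)) / 3 = 20/3 = 6.6667
  s[B,C] = ((3)·(-1.75) + (-1)·(1.25) + (-3)·(0.25) + (1)·(0.25)) / 3 = -7/3 = -2.3333
  s[C,C] = ((-1.75)·(-1.75) + (1.25)·(1.25) + (0.25)·(0.25) + (0.25)·(0.25)) / 3 = 4.75/3 = 1.5833
  Sample standard deviations s_i = √(s[i,i]):
  s(A) = √(4.25) = 2.0616
  s(B) = √(6.6667) = 2.582
  s(C) = √(1.5833) = 1.2583

Step 3 — r_{ij} = s_{ij} / (s_i · s_j):
  r[A,A] = 1 (diagonal).
  r[A,B] = -5 / (2.0616 · 2.582) = -5 / 5.3229 = -0.9393
  r[A,C] = 1.4167 / (2.0616 · 1.2583) = 1.4167 / 2.5941 = 0.5461
  r[B,B] = 1 (diagonal).
  r[B,C] = -2.3333 / (2.582 · 1.2583) = -2.3333 / 3.2489 = -0.7182
  r[C,C] = 1 (diagonal).

R is symmetric with unit diagonal. Assembling:

R = [[1, -0.9393, 0.5461],
 [-0.9393, 1, -0.7182],
 [0.5461, -0.7182, 1]]


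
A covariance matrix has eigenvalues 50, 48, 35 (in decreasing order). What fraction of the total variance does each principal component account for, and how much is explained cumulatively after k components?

Step 1 — total variance = trace(Sigma) = Σ λ_i = 50 + 48 + 35 = 133.

Step 2 — fraction explained by component i = λ_i / Σ λ:
  PC1: 50/133 = 0.3759
  PC2: 48/133 = 0.3609
  PC3: 35/133 = 0.2632

Step 3 — cumulative fraction after k components = (λ_1 + ... + λ_k) / Σ λ:
  k = 1: 50/133 = 0.3759
  k = 2: (50 + 48)/133 = 98/133 = 0.7368
  k = 3: (50 + 48 + 35)/133 = 133/133 = 1

Summary (fraction, with percent):

explained: PC1 0.3759 (37.59%), PC2 0.3609 (36.09%), PC3 0.2632 (26.32%);  cumulative: 0.3759, 0.7368, 1


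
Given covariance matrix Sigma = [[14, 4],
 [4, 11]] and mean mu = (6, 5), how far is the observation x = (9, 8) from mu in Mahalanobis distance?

Step 1 — centre the observation: (x - mu) = (3, 3).

Step 2 — invert Sigma. det(Sigma) = 14·11 - (4)² = 138.
  Sigma^{-1} = (1/det) · [[d, -b], [-b, a]] = [[0.0797, -0.029],
 [-0.029, 0.1014]].

Step 3 — form the quadratic (x - mu)^T · Sigma^{-1} · (x - mu):
  Sigma^{-1} · (x - mu) = (0.1522, 0.2174).
  (x - mu)^T · [Sigma^{-1} · (x - mu)] = (3)·(0.1522) + (3)·(0.2174) = 1.1087.

Step 4 — take square root: d = √(1.1087) ≈ 1.0529.

d(x, mu) = √(1.1087) ≈ 1.0529


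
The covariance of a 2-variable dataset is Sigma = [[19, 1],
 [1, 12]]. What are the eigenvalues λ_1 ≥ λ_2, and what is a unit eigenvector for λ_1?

Step 1 — characteristic polynomial of 2×2 Sigma:
  det(Sigma - λI) = λ² - trace · λ + det = 0.
  trace = 19 + 12 = 31, det = 19·12 - (1)² = 227.
Step 2 — discriminant:
  Δ = trace² - 4·det = 961 - 908 = 53.
Step 3 — eigenvalues:
  λ = (trace ± √Δ)/2 = (31 ± 7.2801)/2,
  λ_1 = 19.1401,  λ_2 = 11.8599.

Step 4 — unit eigenvector for λ_1: solve (Sigma - λ_1 I)v = 0. First row:
  (19 - 19.1401)·v_x + (1)·v_y = 0, i.e. (-0.1401)·v_x + (1)·v_y = 0,
  so v ∝ (b, λ_1 - a) = (1, 0.1401) = u.
  ||u|| = √((1)² + (0.1401)²) = √(1.0196) ≈ 1.0098,
  v_1 = u/||u|| ≈ (0.9903, 0.1387) (||v_1|| = 1).

λ_1 = 19.1401,  λ_2 = 11.8599;  v_1 ≈ (0.9903, 0.1387)


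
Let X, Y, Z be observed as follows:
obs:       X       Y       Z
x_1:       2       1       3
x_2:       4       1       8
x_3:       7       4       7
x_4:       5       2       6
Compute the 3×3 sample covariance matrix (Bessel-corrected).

Step 1 — column means:
  mean(X) = (2 + 4 + 7 + 5) / 4 = 18/4 = 4.5
  mean(Y) = (1 + 1 + 4 + 2) / 4 = 8/4 = 2
  mean(Z) = (3 + 8 + 7 + 6) / 4 = 24/4 = 6

Step 2 — sample covariance S[i,j] = (1/(n-1)) · Σ_k (x_{k,i} - mean_i) · (x_{k,j} - mean_j), with n-1 = 3.
  S[X,X] = ((-2.5)·(-2.5) + (-0.5)·(-0.5) + (2.5)·(2.5) + (0.5)·(0.5)) / 3 = 13/3 = 4.3333
  S[X,Y] = ((-2.5)·(-1) + (-0.5)·(-1) + (2.5)·(2) + (0.5)·(0)) / 3 = 8/3 = 2.6667
  S[X,Z] = ((-2.5)·(-3) + (-0.5)·(2) + (2.5)·(1) + (0.5)·(0)) / 3 = 9/3 = 3
  S[Y,Y] = ((-1)·(-1) + (-1)·(-1) + (2)·(2) + (0)·(0)) / 3 = 6/3 = 2
  S[Y,Z] = ((-1)·(-3) + (-1)·(2) + (2)·(1) + (0)·(0)) / 3 = 3/3 = 1
  S[Z,Z] = ((-3)·(-3) + (2)·(2) + (1)·(1) + (0)·(0)) / 3 = 14/3 = 4.6667

S is symmetric (S[j,i] = S[i,j]). Assembling:

S = [[4.3333, 2.6667, 3],
 [2.6667, 2, 1],
 [3, 1, 4.6667]]


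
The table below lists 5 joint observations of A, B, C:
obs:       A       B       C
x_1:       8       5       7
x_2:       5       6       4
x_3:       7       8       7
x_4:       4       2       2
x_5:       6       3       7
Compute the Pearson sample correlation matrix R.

Step 1 — column means:
  mean(A) = (8 + 5 + 7 + 4 + 6) / 5 = 30/5 = 6
  mean(B) = (5 + 6 + 8 + 2 + 3) / 5 = 24/5 = 4.8
  mean(C) = (7 + 4 + 7 + 2 + 7) / 5 = 27/5 = 5.4

Step 2 — sample variances and covariances s[i,j] = (1/(n-1)) · Σ_k (x_{k,i} - mean_i) · (x_{k,j} - mean_j), with n-1 = 4:
  s[A,A] = ((2)·(2) + (-1)·(-1) + (1)·(1) + (-2)·(-2) + (0)·(0)) / 4 = 10/4 = 2.5
  s[A,B] = ((2)·(0.2) + (-1)·(1.2) + (1)·(3.2) + (-2)·(-2.8) + (0)·(-1.8)) / 4 = 8/4 = 2
  s[A,C] = ((2)·(1.6) + (-1)·(-1.4) + (1)·(1.6) + (-2)·(-3.4) + (0)·(1.6)) / 4 = 13/4 = 3.25
  s[B,B] = ((0.2)·(0.2) + (1.2)·(1.2) + (3.2)·(3.2) + (-2.8)·(-2.8) + (-1.8)·(-1.8)) / 4 = 22.8/4 = 5.7
  s[B,C] = ((0.2)·(1.6) + (1.2)·(-1.4) + (3.2)·(1.6) + (-2.8)·(-3.4) + (-1.8)·(1.6)) / 4 = 10.4/4 = 2.6
  s[C,C] = ((1.6)·(1.6) + (-1.4)·(-1.4) + (1.6)·(1.6) + (-3.4)·(-3.4) + (1.6)·(1.6)) / 4 = 21.2/4 = 5.3
  Sample standard deviations s_i = √(s[i,i]):
  s(A) = √(2.5) = 1.5811
  s(B) = √(5.7) = 2.3875
  s(C) = √(5.3) = 2.3022

Step 3 — r_{ij} = s_{ij} / (s_i · s_j):
  r[A,A] = 1 (diagonal).
  r[A,B] = 2 / (1.5811 · 2.3875) = 2 / 3.7749 = 0.5298
  r[A,C] = 3.25 / (1.5811 · 2.3022) = 3.25 / 3.6401 = 0.8928
  r[B,B] = 1 (diagonal).
  r[B,C] = 2.6 / (2.3875 · 2.3022) = 2.6 / 5.4964 = 0.473
  r[C,C] = 1 (diagonal).

R is symmetric with unit diagonal. Assembling:

R = [[1, 0.5298, 0.8928],
 [0.5298, 1, 0.473],
 [0.8928, 0.473, 1]]


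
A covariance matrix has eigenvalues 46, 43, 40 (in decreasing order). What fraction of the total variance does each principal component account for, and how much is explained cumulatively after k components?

Step 1 — total variance = trace(Sigma) = Σ λ_i = 46 + 43 + 40 = 129.

Step 2 — fraction explained by component i = λ_i / Σ λ:
  PC1: 46/129 = 0.3566
  PC2: 43/129 = 0.3333
  PC3: 40/129 = 0.3101

Step 3 — cumulative fraction after k components = (λ_1 + ... + λ_k) / Σ λ:
  k = 1: 46/129 = 0.3566
  k = 2: (46 + 43)/129 = 89/129 = 0.6899
  k = 3: (46 + 43 + 40)/129 = 129/129 = 1

Summary (fraction, with percent):

explained: PC1 0.3566 (35.66%), PC2 0.3333 (33.33%), PC3 0.3101 (31.01%);  cumulative: 0.3566, 0.6899, 1


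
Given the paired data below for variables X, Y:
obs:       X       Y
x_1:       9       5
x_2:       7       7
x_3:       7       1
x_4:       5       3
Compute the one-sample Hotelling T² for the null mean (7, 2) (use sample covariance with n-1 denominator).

Step 1 — sample mean vector:
  mean(X) = (9 + 7 + 7 + 5) / 4 = 28/4 = 7
  mean(Y) = (5 + 7 + 1 + 3) / 4 = 16/4 = 4
  x̄ = (7, 4),  deviation x̄ - mu_0 = (7, 4) - (7, 2) = (0, 2).

Step 2 — sample covariance matrix, S[i,j] = (1/(n-1)) · Σ_k (x_{k,i} - mean_i) · (x_{k,j} - mean_j), divisor n-1 = 3:
  S[X,X] = ((2)·(2) + (0)·(0) + (0)·(0) + (-2)·(-2)) / 3 = 8/3 = 2.6667
  S[X,Y] = ((2)·(1) + (0)·(3) + (0)·(-3) + (-2)·(-1)) / 3 = 4/3 = 1.3333
  S[Y,Y] = ((1)·(1) + (3)·(3) + (-3)·(-3) + (-1)·(-1)) / 3 = 20/3 = 6.6667
  S = [[2.6667, 1.3333],
 [1.3333, 6.6667]].

Step 3 — invert S. det(S) = 2.6667·6.6667 - (1.3333)² = 16.
  S^{-1} = (1/det) · [[d, -b], [-b, a]] = [[0.4167, -0.0833],
 [-0.0833, 0.1667]].

Step 4 — quadratic form (x̄ - mu_0)^T · S^{-1} · (x̄ - mu_0):
  S^{-1} · (x̄ - mu_0) = (-0.1667, 0.3333),
  (x̄ - mu_0)^T · [...] = (0)·(-0.1667) + (2)·(0.3333) = 0.6667.

Step 5 — scale by n: T² = 4 · 0.6667 = 2.6667.

T² ≈ 2.6667


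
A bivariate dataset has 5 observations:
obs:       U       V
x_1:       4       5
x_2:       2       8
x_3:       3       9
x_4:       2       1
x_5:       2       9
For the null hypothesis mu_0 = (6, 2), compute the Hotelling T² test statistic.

Step 1 — sample mean vector:
  mean(U) = (4 + 2 + 3 + 2 + 2) / 5 = 13/5 = 2.6
  mean(V) = (5 + 8 + 9 + 1 + 9) / 5 = 32/5 = 6.4
  x̄ = (2.6, 6.4),  deviation x̄ - mu_0 = (2.6, 6.4) - (6, 2) = (-3.4, 4.4).

Step 2 — sample covariance matrix, S[i,j] = (1/(n-1)) · Σ_k (x_{k,i} - mean_i) · (x_{k,j} - mean_j), divisor n-1 = 4:
  S[U,U] = ((1.4)·(1.4) + (-0.6)·(-0.6) + (0.4)·(0.4) + (-0.6)·(-0.6) + (-0.6)·(-0.6)) / 4 = 3.2/4 = 0.8
  S[U,V] = ((1.4)·(-1.4) + (-0.6)·(1.6) + (0.4)·(2.6) + (-0.6)·(-5.4) + (-0.6)·(2.6)) / 4 = -0.2/4 = -0.05
  S[V,V] = ((-1.4)·(-1.4) + (1.6)·(1.6) + (2.6)·(2.6) + (-5.4)·(-5.4) + (2.6)·(2.6)) / 4 = 47.2/4 = 11.8
  S = [[0.8, -0.05],
 [-0.05, 11.8]].

Step 3 — invert S. det(S) = 0.8·11.8 - (-0.05)² = 9.4375.
  S^{-1} = (1/det) · [[d, -b], [-b, a]] = [[1.2503, 0.0053],
 [0.0053, 0.0848]].

Step 4 — quadratic form (x̄ - mu_0)^T · S^{-1} · (x̄ - mu_0):
  S^{-1} · (x̄ - mu_0) = (-4.2278, 0.355),
  (x̄ - mu_0)^T · [...] = (-3.4)·(-4.2278) + (4.4)·(0.355) = 15.9364.

Step 5 — scale by n: T² = 5 · 15.9364 = 79.6821.

T² ≈ 79.6821


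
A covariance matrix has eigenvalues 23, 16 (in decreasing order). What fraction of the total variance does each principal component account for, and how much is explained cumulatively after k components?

Step 1 — total variance = trace(Sigma) = Σ λ_i = 23 + 16 = 39.

Step 2 — fraction explained by component i = λ_i / Σ λ:
  PC1: 23/39 = 0.5897
  PC2: 16/39 = 0.4103

Step 3 — cumulative fraction after k components = (λ_1 + ... + λ_k) / Σ λ:
  k = 1: 23/39 = 0.5897
  k = 2: (23 + 16)/39 = 39/39 = 1

Summary (fraction, with percent):

explained: PC1 0.5897 (58.97%), PC2 0.4103 (41.03%);  cumulative: 0.5897, 1


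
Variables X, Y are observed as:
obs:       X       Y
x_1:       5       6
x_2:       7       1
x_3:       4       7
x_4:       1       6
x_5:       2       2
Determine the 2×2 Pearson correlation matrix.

Step 1 — column means:
  mean(X) = (5 + 7 + 4 + 1 + 2) / 5 = 19/5 = 3.8
  mean(Y) = (6 + 1 + 7 + 6 + 2) / 5 = 22/5 = 4.4

Step 2 — sample variances and covariances s[i,j] = (1/(n-1)) · Σ_k (x_{k,i} - mean_i) · (x_{k,j} - mean_j), with n-1 = 4:
  s[X,X] = ((1.2)·(1.2) + (3.2)·(3.2) + (0.2)·(0.2) + (-2.8)·(-2.8) + (-1.8)·(-1.8)) / 4 = 22.8/4 = 5.7
  s[X,Y] = ((1.2)·(1.6) + (3.2)·(-3.4) + (0.2)·(2.6) + (-2.8)·(1.6) + (-1.8)·(-2.4)) / 4 = -8.6/4 = -2.15
  s[Y,Y] = ((1.6)·(1.6) + (-3.4)·(-3.4) + (2.6)·(2.6) + (1.6)·(1.6) + (-2.4)·(-2.4)) / 4 = 29.2/4 = 7.3
  Sample standard deviations s_i = √(s[i,i]):
  s(X) = √(5.7) = 2.3875
  s(Y) = √(7.3) = 2.7019

Step 3 — r_{ij} = s_{ij} / (s_i · s_j):
  r[X,X] = 1 (diagonal).
  r[X,Y] = -2.15 / (2.3875 · 2.7019) = -2.15 / 6.4506 = -0.3333
  r[Y,Y] = 1 (diagonal).

R is symmetric with unit diagonal. Assembling:

R = [[1, -0.3333],
 [-0.3333, 1]]


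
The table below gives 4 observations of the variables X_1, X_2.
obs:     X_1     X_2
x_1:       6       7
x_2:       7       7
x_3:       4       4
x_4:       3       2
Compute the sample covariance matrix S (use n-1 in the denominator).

Step 1 — column means:
  mean(X_1) = (6 + 7 + 4 + 3) / 4 = 20/4 = 5
  mean(X_2) = (7 + 7 + 4 + 2) / 4 = 20/4 = 5

Step 2 — sample covariance S[i,j] = (1/(n-1)) · Σ_k (x_{k,i} - mean_i) · (x_{k,j} - mean_j), with n-1 = 3.
  S[X_1,X_1] = ((1)·(1) + (2)·(2) + (-1)·(-1) + (-2)·(-2)) / 3 = 10/3 = 3.3333
  S[X_1,X_2] = ((1)·(2) + (2)·(2) + (-1)·(-1) + (-2)·(-3)) / 3 = 13/3 = 4.3333
  S[X_2,X_2] = ((2)·(2) + (2)·(2) + (-1)·(-1) + (-3)·(-3)) / 3 = 18/3 = 6

S is symmetric (S[j,i] = S[i,j]). Assembling:

S = [[3.3333, 4.3333],
 [4.3333, 6]]


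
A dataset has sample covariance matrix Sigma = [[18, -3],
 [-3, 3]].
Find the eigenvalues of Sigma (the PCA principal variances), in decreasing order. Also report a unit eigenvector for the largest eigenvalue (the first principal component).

Step 1 — characteristic polynomial of 2×2 Sigma:
  det(Sigma - λI) = λ² - trace · λ + det = 0.
  trace = 18 + 3 = 21, det = 18·3 - (-3)² = 45.
Step 2 — discriminant:
  Δ = trace² - 4·det = 441 - 180 = 261.
Step 3 — eigenvalues:
  λ = (trace ± √Δ)/2 = (21 ± 16.1555)/2,
  λ_1 = 18.5777,  λ_2 = 2.4223.

Step 4 — unit eigenvector for λ_1: solve (Sigma - λ_1 I)v = 0. First row:
  (18 - 18.5777)·v_x + (-3)·v_y = 0, i.e. (-0.5777)·v_x + (-3)·v_y = 0,
  so v ∝ (b, λ_1 - a) = (-3, 0.5777); multiply by -1 so the first entry is positive: u = (3, -0.5777).
  ||u|| = √((3)² + (-0.5777)²) = √(9.3338) ≈ 3.0551,
  v_1 = u/||u|| ≈ (0.982, -0.1891) (||v_1|| = 1).

λ_1 = 18.5777,  λ_2 = 2.4223;  v_1 ≈ (0.982, -0.1891)


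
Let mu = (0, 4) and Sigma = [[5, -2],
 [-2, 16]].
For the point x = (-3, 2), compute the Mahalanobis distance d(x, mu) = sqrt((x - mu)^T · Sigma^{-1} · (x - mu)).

Step 1 — centre the observation: (x - mu) = (-3, -2).

Step 2 — invert Sigma. det(Sigma) = 5·16 - (-2)² = 76.
  Sigma^{-1} = (1/det) · [[d, -b], [-b, a]] = [[0.2105, 0.0263],
 [0.0263, 0.0658]].

Step 3 — form the quadratic (x - mu)^T · Sigma^{-1} · (x - mu):
  Sigma^{-1} · (x - mu) = (-0.6842, -0.2105).
  (x - mu)^T · [Sigma^{-1} · (x - mu)] = (-3)·(-0.6842) + (-2)·(-0.2105) = 2.4737.

Step 4 — take square root: d = √(2.4737) ≈ 1.5728.

d(x, mu) = √(2.4737) ≈ 1.5728


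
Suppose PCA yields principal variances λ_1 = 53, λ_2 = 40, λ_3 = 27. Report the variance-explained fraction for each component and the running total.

Step 1 — total variance = trace(Sigma) = Σ λ_i = 53 + 40 + 27 = 120.

Step 2 — fraction explained by component i = λ_i / Σ λ:
  PC1: 53/120 = 0.4417
  PC2: 40/120 = 0.3333
  PC3: 27/120 = 0.225

Step 3 — cumulative fraction after k components = (λ_1 + ... + λ_k) / Σ λ:
  k = 1: 53/120 = 0.4417
  k = 2: (53 + 40)/120 = 93/120 = 0.775
  k = 3: (53 + 40 + 27)/120 = 120/120 = 1

Summary (fraction, with percent):

explained: PC1 0.4417 (44.17%), PC2 0.3333 (33.33%), PC3 0.225 (22.5%);  cumulative: 0.4417, 0.775, 1


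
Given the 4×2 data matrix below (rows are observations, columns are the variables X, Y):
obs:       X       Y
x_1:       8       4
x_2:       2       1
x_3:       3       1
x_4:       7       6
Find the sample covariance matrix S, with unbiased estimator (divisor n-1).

Step 1 — column means:
  mean(X) = (8 + 2 + 3 + 7) / 4 = 20/4 = 5
  mean(Y) = (4 + 1 + 1 + 6) / 4 = 12/4 = 3

Step 2 — sample covariance S[i,j] = (1/(n-1)) · Σ_k (x_{k,i} - mean_i) · (x_{k,j} - mean_j), with n-1 = 3.
  S[X,X] = ((3)·(3) + (-3)·(-3) + (-2)·(-2) + (2)·(2)) / 3 = 26/3 = 8.6667
  S[X,Y] = ((3)·(1) + (-3)·(-2) + (-2)·(-2) + (2)·(3)) / 3 = 19/3 = 6.3333
  S[Y,Y] = ((1)·(1) + (-2)·(-2) + (-2)·(-2) + (3)·(3)) / 3 = 18/3 = 6

S is symmetric (S[j,i] = S[i,j]). Assembling:

S = [[8.6667, 6.3333],
 [6.3333, 6]]


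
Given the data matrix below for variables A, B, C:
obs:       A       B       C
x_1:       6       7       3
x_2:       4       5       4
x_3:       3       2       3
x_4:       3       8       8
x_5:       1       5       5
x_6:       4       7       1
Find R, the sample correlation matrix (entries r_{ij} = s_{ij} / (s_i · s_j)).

Step 1 — column means:
  mean(A) = (6 + 4 + 3 + 3 + 1 + 4) / 6 = 21/6 = 3.5
  mean(B) = (7 + 5 + 2 + 8 + 5 + 7) / 6 = 34/6 = 5.6667
  mean(C) = (3 + 4 + 3 + 8 + 5 + 1) / 6 = 24/6 = 4

Step 2 — sample variances and covariances s[i,j] = (1/(n-1)) · Σ_k (x_{k,i} - mean_i) · (x_{k,j} - mean_j), with n-1 = 5:
  s[A,A] = ((2.5)·(2.5) + (0.5)·(0.5) + (-0.5)·(-0.5) + (-0.5)·(-0.5) + (-2.5)·(-2.5) + (0.5)·(0.5)) / 5 = 13.5/5 = 2.7
  s[A,B] = ((2.5)·(1.3333) + (0.5)·(-0.6667) + (-0.5)·(-3.6667) + (-0.5)·(2.3333) + (-2.5)·(-0.6667) + (0.5)·(1.3333)) / 5 = 6/5 = 1.2
  s[A,C] = ((2.5)·(-1) + (0.5)·(0) + (-0.5)·(-1) + (-0.5)·(4) + (-2.5)·(1) + (0.5)·(-3)) / 5 = -8/5 = -1.6
  s[B,B] = ((1.3333)·(1.3333) + (-0.6667)·(-0.6667) + (-3.6667)·(-3.6667) + (2.3333)·(2.3333) + (-0.6667)·(-0.6667) + (1.3333)·(1.3333)) / 5 = 23.3333/5 = 4.6667
  s[B,C] = ((1.3333)·(-1) + (-0.6667)·(0) + (-3.6667)·(-1) + (2.3333)·(4) + (-0.6667)·(1) + (1.3333)·(-3)) / 5 = 7/5 = 1.4
  s[C,C] = ((-1)·(-1) + (0)·(0) + (-1)·(-1) + (4)·(4) + (1)·(1) + (-3)·(-3)) / 5 = 28/5 = 5.6
  Sample standard deviations s_i = √(s[i,i]):
  s(A) = √(2.7) = 1.6432
  s(B) = √(4.6667) = 2.1602
  s(C) = √(5.6) = 2.3664

Step 3 — r_{ij} = s_{ij} / (s_i · s_j):
  r[A,A] = 1 (diagonal).
  r[A,B] = 1.2 / (1.6432 · 2.1602) = 1.2 / 3.5496 = 0.3381
  r[A,C] = -1.6 / (1.6432 · 2.3664) = -1.6 / 3.8884 = -0.4115
  r[B,B] = 1 (diagonal).
  r[B,C] = 1.4 / (2.1602 · 2.3664) = 1.4 / 5.1121 = 0.2739
  r[C,C] = 1 (diagonal).

R is symmetric with unit diagonal. Assembling:

R = [[1, 0.3381, -0.4115],
 [0.3381, 1, 0.2739],
 [-0.4115, 0.2739, 1]]


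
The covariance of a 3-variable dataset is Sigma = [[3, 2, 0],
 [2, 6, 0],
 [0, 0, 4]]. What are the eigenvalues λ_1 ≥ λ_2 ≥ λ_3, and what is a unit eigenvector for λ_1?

Step 1 — characteristic polynomial p(λ) = det(λI - Sigma) = λ³ - tr·λ² + c_1·λ - det, where tr = trace, c_1 = sum of the principal 2×2 minors, det = det(Sigma):
  tr = 3 + 6 + 4 = 13,
  c_1 = (3·6 - (2)²) + (3·4 - (0)²) + (6·4 - (0)²) = 14 + 12 + 24 = 50,
  det = 3·(6·4 - (0)²) - (2)·((2)·4 - (0)·(0)) + (0)·((2)·(0) - 6·(0)) = 3·(24) - (2)·(8) + (0)·(0) = 56.
  So p(λ) = λ³ - 13λ² + 50λ - 56.
Step 2 — look for an integer root (rational root theorem: any rational root is an integer divisor of 56). Testing λ = 2:
  p(2) = 8 - 52 + 100 - 56 = 0  ✓
  Dividing out (λ - 2): p(λ) = (λ - 2)(λ² - 11λ + 28).
Step 3 — remaining eigenvalues from the quadratic λ² - 11λ + 28 = 0:
  Δ = 11² - 4·28 = 121 - 112 = 9,  λ = (11 ± √9)/2 = (11 ± 3)/2 = 7 or 4.
  Sorted: λ_1 = 7,  λ_2 = 4,  λ_3 = 2  (check: sum = 13 = tr ✓).

Step 4 — unit eigenvector for λ_1 = 7: v spans the null space of (Sigma - λ_1 I), whose rows are
  r_1 = (-4, 2, 0),  r_2 = (2, -1, 0),  r_3 = (0, 0, -3).
  v is orthogonal to every row, so take v ∝ r_1 × r_3 = ((2)·(-3) - (0)·(0), (0)·(0) - (-4)·(-3), (-4)·(0) - (2)·(0)) = (-6, -12, 0).
  Rescale (divide by 6; multiply by -1 so the first nonzero entry is positive): u = (1, 2, 0).
  ||u|| = √((1)² + (2)² + (0)²) = √(5) ≈ 2.2361,  v_1 = u/||u|| ≈ (0.4472, 0.8944, 0) (||v_1|| = 1).

λ_1 = 7,  λ_2 = 4,  λ_3 = 2;  v_1 ≈ (0.4472, 0.8944, 0)


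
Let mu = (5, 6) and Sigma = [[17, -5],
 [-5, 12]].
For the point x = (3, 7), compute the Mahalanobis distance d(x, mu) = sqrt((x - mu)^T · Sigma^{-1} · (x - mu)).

Step 1 — centre the observation: (x - mu) = (-2, 1).

Step 2 — invert Sigma. det(Sigma) = 17·12 - (-5)² = 179.
  Sigma^{-1} = (1/det) · [[d, -b], [-b, a]] = [[0.067, 0.0279],
 [0.0279, 0.095]].

Step 3 — form the quadratic (x - mu)^T · Sigma^{-1} · (x - mu):
  Sigma^{-1} · (x - mu) = (-0.1061, 0.0391).
  (x - mu)^T · [Sigma^{-1} · (x - mu)] = (-2)·(-0.1061) + (1)·(0.0391) = 0.2514.

Step 4 — take square root: d = √(0.2514) ≈ 0.5014.

d(x, mu) = √(0.2514) ≈ 0.5014


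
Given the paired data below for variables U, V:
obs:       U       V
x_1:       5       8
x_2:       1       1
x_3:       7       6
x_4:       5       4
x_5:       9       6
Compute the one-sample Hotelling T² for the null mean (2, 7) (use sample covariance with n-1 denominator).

Step 1 — sample mean vector:
  mean(U) = (5 + 1 + 7 + 5 + 9) / 5 = 27/5 = 5.4
  mean(V) = (8 + 1 + 6 + 4 + 6) / 5 = 25/5 = 5
  x̄ = (5.4, 5),  deviation x̄ - mu_0 = (5.4, 5) - (2, 7) = (3.4, -2).

Step 2 — sample covariance matrix, S[i,j] = (1/(n-1)) · Σ_k (x_{k,i} - mean_i) · (x_{k,j} - mean_j), divisor n-1 = 4:
  S[U,U] = ((-0.4)·(-0.4) + (-4.4)·(-4.4) + (1.6)·(1.6) + (-0.4)·(-0.4) + (3.6)·(3.6)) / 4 = 35.2/4 = 8.8
  S[U,V] = ((-0.4)·(3) + (-4.4)·(-4) + (1.6)·(1) + (-0.4)·(-1) + (3.6)·(1)) / 4 = 22/4 = 5.5
  S[V,V] = ((3)·(3) + (-4)·(-4) + (1)·(1) + (-1)·(-1) + (1)·(1)) / 4 = 28/4 = 7
  S = [[8.8, 5.5],
 [5.5, 7]].

Step 3 — invert S. det(S) = 8.8·7 - (5.5)² = 31.35.
  S^{-1} = (1/det) · [[d, -b], [-b, a]] = [[0.2233, -0.1754],
 [-0.1754, 0.2807]].

Step 4 — quadratic form (x̄ - mu_0)^T · S^{-1} · (x̄ - mu_0):
  S^{-1} · (x̄ - mu_0) = (1.11, -1.1579),
  (x̄ - mu_0)^T · [...] = (3.4)·(1.11) + (-2)·(-1.1579) = 6.09.

Step 5 — scale by n: T² = 5 · 6.09 = 30.4498.

T² ≈ 30.4498


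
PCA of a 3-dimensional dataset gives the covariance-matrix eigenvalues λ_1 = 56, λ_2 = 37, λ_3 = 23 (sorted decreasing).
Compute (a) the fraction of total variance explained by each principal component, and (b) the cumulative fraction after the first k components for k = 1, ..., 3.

Step 1 — total variance = trace(Sigma) = Σ λ_i = 56 + 37 + 23 = 116.

Step 2 — fraction explained by component i = λ_i / Σ λ:
  PC1: 56/116 = 0.4828
  PC2: 37/116 = 0.319
  PC3: 23/116 = 0.1983

Step 3 — cumulative fraction after k components = (λ_1 + ... + λ_k) / Σ λ:
  k = 1: 56/116 = 0.4828
  k = 2: (56 + 37)/116 = 93/116 = 0.8017
  k = 3: (56 + 37 + 23)/116 = 116/116 = 1

Summary (fraction, with percent):

explained: PC1 0.4828 (48.28%), PC2 0.319 (31.9%), PC3 0.1983 (19.83%);  cumulative: 0.4828, 0.8017, 1


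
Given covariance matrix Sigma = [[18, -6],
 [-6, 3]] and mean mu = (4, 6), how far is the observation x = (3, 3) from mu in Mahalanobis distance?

Step 1 — centre the observation: (x - mu) = (-1, -3).

Step 2 — invert Sigma. det(Sigma) = 18·3 - (-6)² = 18.
  Sigma^{-1} = (1/det) · [[d, -b], [-b, a]] = [[0.1667, 0.3333],
 [0.3333, 1]].

Step 3 — form the quadratic (x - mu)^T · Sigma^{-1} · (x - mu):
  Sigma^{-1} · (x - mu) = (-1.1667, -3.3333).
  (x - mu)^T · [Sigma^{-1} · (x - mu)] = (-1)·(-1.1667) + (-3)·(-3.3333) = 11.1667.

Step 4 — take square root: d = √(11.1667) ≈ 3.3417.

d(x, mu) = √(11.1667) ≈ 3.3417


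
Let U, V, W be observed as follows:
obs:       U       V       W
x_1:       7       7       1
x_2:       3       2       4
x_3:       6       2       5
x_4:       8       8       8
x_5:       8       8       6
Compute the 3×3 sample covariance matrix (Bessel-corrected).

Step 1 — column means:
  mean(U) = (7 + 3 + 6 + 8 + 8) / 5 = 32/5 = 6.4
  mean(V) = (7 + 2 + 2 + 8 + 8) / 5 = 27/5 = 5.4
  mean(W) = (1 + 4 + 5 + 8 + 6) / 5 = 24/5 = 4.8

Step 2 — sample covariance S[i,j] = (1/(n-1)) · Σ_k (x_{k,i} - mean_i) · (x_{k,j} - mean_j), with n-1 = 4.
  S[U,U] = ((0.6)·(0.6) + (-3.4)·(-3.4) + (-0.4)·(-0.4) + (1.6)·(1.6) + (1.6)·(1.6)) / 4 = 17.2/4 = 4.3
  S[U,V] = ((0.6)·(1.6) + (-3.4)·(-3.4) + (-0.4)·(-3.4) + (1.6)·(2.6) + (1.6)·(2.6)) / 4 = 22.2/4 = 5.55
  S[U,W] = ((0.6)·(-3.8) + (-3.4)·(-0.8) + (-0.4)·(0.2) + (1.6)·(3.2) + (1.6)·(1.2)) / 4 = 7.4/4 = 1.85
  S[V,V] = ((1.6)·(1.6) + (-3.4)·(-3.4) + (-3.4)·(-3.4) + (2.6)·(2.6) + (2.6)·(2.6)) / 4 = 39.2/4 = 9.8
  S[V,W] = ((1.6)·(-3.8) + (-3.4)·(-0.8) + (-3.4)·(0.2) + (2.6)·(3.2) + (2.6)·(1.2)) / 4 = 7.4/4 = 1.85
  S[W,W] = ((-3.8)·(-3.8) + (-0.8)·(-0.8) + (0.2)·(0.2) + (3.2)·(3.2) + (1.2)·(1.2)) / 4 = 26.8/4 = 6.7

S is symmetric (S[j,i] = S[i,j]). Assembling:

S = [[4.3, 5.55, 1.85],
 [5.55, 9.8, 1.85],
 [1.85, 1.85, 6.7]]


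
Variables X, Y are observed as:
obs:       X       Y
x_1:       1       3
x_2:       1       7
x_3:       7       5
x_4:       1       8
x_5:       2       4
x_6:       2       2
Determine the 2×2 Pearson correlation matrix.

Step 1 — column means:
  mean(X) = (1 + 1 + 7 + 1 + 2 + 2) / 6 = 14/6 = 2.3333
  mean(Y) = (3 + 7 + 5 + 8 + 4 + 2) / 6 = 29/6 = 4.8333

Step 2 — sample variances and covariances s[i,j] = (1/(n-1)) · Σ_k (x_{k,i} - mean_i) · (x_{k,j} - mean_j), with n-1 = 5:
  s[X,X] = ((-1.3333)·(-1.3333) + (-1.3333)·(-1.3333) + (4.6667)·(4.6667) + (-1.3333)·(-1.3333) + (-0.3333)·(-0.3333) + (-0.3333)·(-0.3333)) / 5 = 27.3333/5 = 5.4667
  s[X,Y] = ((-1.3333)·(-1.8333) + (-1.3333)·(2.1667) + (4.6667)·(0.1667) + (-1.3333)·(3.1667) + (-0.3333)·(-0.8333) + (-0.3333)·(-2.8333)) / 5 = -2.6667/5 = -0.5333
  s[Y,Y] = ((-1.8333)·(-1.8333) + (2.1667)·(2.1667) + (0.1667)·(0.1667) + (3.1667)·(3.1667) + (-0.8333)·(-0.8333) + (-2.8333)·(-2.8333)) / 5 = 26.8333/5 = 5.3667
  Sample standard deviations s_i = √(s[i,i]):
  s(X) = √(5.4667) = 2.3381
  s(Y) = √(5.3667) = 2.3166

Step 3 — r_{ij} = s_{ij} / (s_i · s_j):
  r[X,X] = 1 (diagonal).
  r[X,Y] = -0.5333 / (2.3381 · 2.3166) = -0.5333 / 5.4164 = -0.0985
  r[Y,Y] = 1 (diagonal).

R is symmetric with unit diagonal. Assembling:

R = [[1, -0.0985],
 [-0.0985, 1]]


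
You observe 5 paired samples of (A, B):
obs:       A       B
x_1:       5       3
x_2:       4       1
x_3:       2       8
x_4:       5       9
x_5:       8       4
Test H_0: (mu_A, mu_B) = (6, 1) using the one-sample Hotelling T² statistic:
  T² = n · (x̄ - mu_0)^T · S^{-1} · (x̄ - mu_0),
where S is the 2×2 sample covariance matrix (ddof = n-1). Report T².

Step 1 — sample mean vector:
  mean(A) = (5 + 4 + 2 + 5 + 8) / 5 = 24/5 = 4.8
  mean(B) = (3 + 1 + 8 + 9 + 4) / 5 = 25/5 = 5
  x̄ = (4.8, 5),  deviation x̄ - mu_0 = (4.8, 5) - (6, 1) = (-1.2, 4).

Step 2 — sample covariance matrix, S[i,j] = (1/(n-1)) · Σ_k (x_{k,i} - mean_i) · (x_{k,j} - mean_j), divisor n-1 = 4:
  S[A,A] = ((0.2)·(0.2) + (-0.8)·(-0.8) + (-2.8)·(-2.8) + (0.2)·(0.2) + (3.2)·(3.2)) / 4 = 18.8/4 = 4.7
  S[A,B] = ((0.2)·(-2) + (-0.8)·(-4) + (-2.8)·(3) + (0.2)·(4) + (3.2)·(-1)) / 4 = -8/4 = -2
  S[B,B] = ((-2)·(-2) + (-4)·(-4) + (3)·(3) + (4)·(4) + (-1)·(-1)) / 4 = 46/4 = 11.5
  S = [[4.7, -2],
 [-2, 11.5]].

Step 3 — invert S. det(S) = 4.7·11.5 - (-2)² = 50.05.
  S^{-1} = (1/det) · [[d, -b], [-b, a]] = [[0.2298, 0.04],
 [0.04, 0.0939]].

Step 4 — quadratic form (x̄ - mu_0)^T · S^{-1} · (x̄ - mu_0):
  S^{-1} · (x̄ - mu_0) = (-0.1159, 0.3277),
  (x̄ - mu_0)^T · [...] = (-1.2)·(-0.1159) + (4)·(0.3277) = 1.4498.

Step 5 — scale by n: T² = 5 · 1.4498 = 7.2488.

T² ≈ 7.2488


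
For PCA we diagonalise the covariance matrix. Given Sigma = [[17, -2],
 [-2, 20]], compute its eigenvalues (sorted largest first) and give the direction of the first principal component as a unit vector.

Step 1 — characteristic polynomial of 2×2 Sigma:
  det(Sigma - λI) = λ² - trace · λ + det = 0.
  trace = 17 + 20 = 37, det = 17·20 - (-2)² = 336.
Step 2 — discriminant:
  Δ = trace² - 4·det = 1369 - 1344 = 25.
Step 3 — eigenvalues:
  λ = (trace ± √Δ)/2 = (37 ± 5)/2,
  λ_1 = 21,  λ_2 = 16.

Step 4 — unit eigenvector for λ_1: solve (Sigma - λ_1 I)v = 0. First row:
  (17 - 21)·v_x + (-2)·v_y = 0, i.e. (-4)·v_x + (-2)·v_y = 0,
  so v ∝ (b, λ_1 - a) = (-2, 4); multiply by -1 so the first entry is positive: u = (2, -4).
  ||u|| = √((2)² + (-4)²) = √(20) ≈ 4.4721,
  v_1 = u/||u|| ≈ (0.4472, -0.8944) (||v_1|| = 1).

λ_1 = 21,  λ_2 = 16;  v_1 ≈ (0.4472, -0.8944)


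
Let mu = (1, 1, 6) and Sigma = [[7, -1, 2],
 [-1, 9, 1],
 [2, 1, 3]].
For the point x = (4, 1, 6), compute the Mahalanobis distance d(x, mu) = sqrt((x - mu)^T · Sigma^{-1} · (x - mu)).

Step 1 — centre the observation: (x - mu) = (3, 0, 0).

Step 2 — invert Sigma (cofactor / det for 3×3, or solve directly):
  Sigma^{-1} = [[0.1871, 0.036, -0.1367],
 [0.036, 0.1223, -0.0647],
 [-0.1367, -0.0647, 0.446]].

Step 3 — form the quadratic (x - mu)^T · Sigma^{-1} · (x - mu):
  Sigma^{-1} · (x - mu) = (0.5612, 0.1079, -0.4101).
  (x - mu)^T · [Sigma^{-1} · (x - mu)] = (3)·(0.5612) + (0)·(0.1079) + (0)·(-0.4101) = 1.6835.

Step 4 — take square root: d = √(1.6835) ≈ 1.2975.

d(x, mu) = √(1.6835) ≈ 1.2975


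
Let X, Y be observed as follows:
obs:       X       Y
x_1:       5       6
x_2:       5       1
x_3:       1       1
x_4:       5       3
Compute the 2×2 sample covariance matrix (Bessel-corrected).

Step 1 — column means:
  mean(X) = (5 + 5 + 1 + 5) / 4 = 16/4 = 4
  mean(Y) = (6 + 1 + 1 + 3) / 4 = 11/4 = 2.75

Step 2 — sample covariance S[i,j] = (1/(n-1)) · Σ_k (x_{k,i} - mean_i) · (x_{k,j} - mean_j), with n-1 = 3.
  S[X,X] = ((1)·(1) + (1)·(1) + (-3)·(-3) + (1)·(1)) / 3 = 12/3 = 4
  S[X,Y] = ((1)·(3.25) + (1)·(-1.75) + (-3)·(-1.75) + (1)·(0.25)) / 3 = 7/3 = 2.3333
  S[Y,Y] = ((3.25)·(3.25) + (-1.75)·(-1.75) + (-1.75)·(-1.75) + (0.25)·(0.25)) / 3 = 16.75/3 = 5.5833

S is symmetric (S[j,i] = S[i,j]). Assembling:

S = [[4, 2.3333],
 [2.3333, 5.5833]]


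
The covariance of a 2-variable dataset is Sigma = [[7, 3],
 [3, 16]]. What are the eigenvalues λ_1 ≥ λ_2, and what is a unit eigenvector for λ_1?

Step 1 — characteristic polynomial of 2×2 Sigma:
  det(Sigma - λI) = λ² - trace · λ + det = 0.
  trace = 7 + 16 = 23, det = 7·16 - (3)² = 103.
Step 2 — discriminant:
  Δ = trace² - 4·det = 529 - 412 = 117.
Step 3 — eigenvalues:
  λ = (trace ± √Δ)/2 = (23 ± 10.8167)/2,
  λ_1 = 16.9083,  λ_2 = 6.0917.

Step 4 — unit eigenvector for λ_1: solve (Sigma - λ_1 I)v = 0. First row:
  (7 - 16.9083)·v_x + (3)·v_y = 0, i.e. (-9.9083)·v_x + (3)·v_y = 0,
  so v ∝ (b, λ_1 - a) = (3, 9.9083) = u.
  ||u|| = √((3)² + (9.9083)²) = √(107.1749) ≈ 10.3525,
  v_1 = u/||u|| ≈ (0.2898, 0.9571) (||v_1|| = 1).

λ_1 = 16.9083,  λ_2 = 6.0917;  v_1 ≈ (0.2898, 0.9571)


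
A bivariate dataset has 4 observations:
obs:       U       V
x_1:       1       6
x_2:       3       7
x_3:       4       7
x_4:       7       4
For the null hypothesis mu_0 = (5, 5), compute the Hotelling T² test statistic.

Step 1 — sample mean vector:
  mean(U) = (1 + 3 + 4 + 7) / 4 = 15/4 = 3.75
  mean(V) = (6 + 7 + 7 + 4) / 4 = 24/4 = 6
  x̄ = (3.75, 6),  deviation x̄ - mu_0 = (3.75, 6) - (5, 5) = (-1.25, 1).

Step 2 — sample covariance matrix, S[i,j] = (1/(n-1)) · Σ_k (x_{k,i} - mean_i) · (x_{k,j} - mean_j), divisor n-1 = 3:
  S[U,U] = ((-2.75)·(-2.75) + (-0.75)·(-0.75) + (0.25)·(0.25) + (3.25)·(3.25)) / 3 = 18.75/3 = 6.25
  S[U,V] = ((-2.75)·(0) + (-0.75)·(1) + (0.25)·(1) + (3.25)·(-2)) / 3 = -7/3 = -2.3333
  S[V,V] = ((0)·(0) + (1)·(1) + (1)·(1) + (-2)·(-2)) / 3 = 6/3 = 2
  S = [[6.25, -2.3333],
 [-2.3333, 2]].

Step 3 — invert S. det(S) = 6.25·2 - (-2.3333)² = 7.0556.
  S^{-1} = (1/det) · [[d, -b], [-b, a]] = [[0.2835, 0.3307],
 [0.3307, 0.8858]].

Step 4 — quadratic form (x̄ - mu_0)^T · S^{-1} · (x̄ - mu_0):
  S^{-1} · (x̄ - mu_0) = (-0.0236, 0.4724),
  (x̄ - mu_0)^T · [...] = (-1.25)·(-0.0236) + (1)·(0.4724) = 0.502.

Step 5 — scale by n: T² = 4 · 0.502 = 2.0079.

T² ≈ 2.0079
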